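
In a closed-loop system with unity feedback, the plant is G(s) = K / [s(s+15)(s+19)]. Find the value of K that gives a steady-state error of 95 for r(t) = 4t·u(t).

System type = 1 (one pole at s=0).
K_v = lim_{s→0} s·G(s) = K / (15·19) = (1/285)·K.
e_ss = 4/K_v = 95 ⇒ K_v = 4/95 ⇒ K = (4/95)/(1/285) = 12.

12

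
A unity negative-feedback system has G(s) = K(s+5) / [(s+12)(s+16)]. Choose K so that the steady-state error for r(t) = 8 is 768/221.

The open loop has no poles at the origin → type 0 system.
K_p = lim_{s→0} G(s) = K·5 / (12·16) = (5/192)·K.
e_ss = 8/(1 + K_p) = 768/221 ⇒ 1 + (5/192)·K = 221/96 ⇒ K = 50.

50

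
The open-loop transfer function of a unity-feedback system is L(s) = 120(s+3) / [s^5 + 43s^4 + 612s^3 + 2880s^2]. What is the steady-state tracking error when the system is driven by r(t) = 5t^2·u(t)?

80

The denominator has no term below 2880s^2 — 2 poles at s=0, type 2.
K_a = lim_{s→0} s^2·L(s) = 120·3 / 2880 = 0.125.
r(t) = 5t^2 gives R(s) = 10/s^3.
e_ss = 10/K_a = 10/0.125 = 80.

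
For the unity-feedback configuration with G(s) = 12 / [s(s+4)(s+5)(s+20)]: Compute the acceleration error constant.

G(s) has one factor of s in the denominator, so the system is type 1.
K_a = lim_{s→0} s^2·G(s) = 0 (the extra factor of s kills the finite limit).

0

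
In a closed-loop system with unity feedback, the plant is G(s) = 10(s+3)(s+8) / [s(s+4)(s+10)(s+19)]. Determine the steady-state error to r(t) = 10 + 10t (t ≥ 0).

The open loop has one pole at the origin → type 1 system. By superposition:
  • 10: tracked with zero error.
  • 10t: e_ss = 10/K_v with K_v=6/19 → 95/3.
Total e_ss = 95/3.

95/3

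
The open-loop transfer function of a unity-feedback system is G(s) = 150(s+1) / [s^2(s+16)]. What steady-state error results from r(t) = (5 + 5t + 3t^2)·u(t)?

G(s) has two factors of s in the denominator, so the system is type 2. By superposition:
  • 5: tracked with zero error.
  • 5t: tracked with zero error.
  • 3t^2: e_ss = 6/K_a with K_a=9.375 → 0.64.
Total e_ss = 0.64.

0.64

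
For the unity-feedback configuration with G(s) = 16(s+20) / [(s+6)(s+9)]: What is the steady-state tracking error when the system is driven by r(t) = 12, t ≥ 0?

The open loop has no poles at the origin → type 0 system.
K_p = lim_{s→0} G(s) = 16·20 / (6·9) = 160/27.
e_ss = 12/(1 + K_p) = 12/(187/27) = 324/187.

324/187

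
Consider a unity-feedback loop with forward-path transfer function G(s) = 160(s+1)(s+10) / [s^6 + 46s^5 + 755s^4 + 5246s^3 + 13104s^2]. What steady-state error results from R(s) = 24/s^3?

196.56

Lowest-order denominator term is 13104s^2, so the open loop has 2 poles at the origin → type 2 system.
K_a = lim_{s→0} s^2·G(s) = 160·1·10 / 13104 = 100/819.
r(t) = 12t^2 gives R(s) = 24/s^3.
e_ss = 24/K_a = 24/(100/819) = 196.56.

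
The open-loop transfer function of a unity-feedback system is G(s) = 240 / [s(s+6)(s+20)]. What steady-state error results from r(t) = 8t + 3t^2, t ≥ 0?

infinity

One free integrator in G(s): this is a type 1 system. Treating each term separately:
  • 8t: e_ss = 8/K_v with K_v=2 → 4.
  • 3t^2: a type-1 system cannot track it, e_ss → ∞.
The unbounded component dominates.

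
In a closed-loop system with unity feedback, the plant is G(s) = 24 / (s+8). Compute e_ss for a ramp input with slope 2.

System type = 0 (no poles at s=0).
K_v = lim_{s→0} s·G(s) = 0; the steady-state error to this ramp input grows without bound.

infinity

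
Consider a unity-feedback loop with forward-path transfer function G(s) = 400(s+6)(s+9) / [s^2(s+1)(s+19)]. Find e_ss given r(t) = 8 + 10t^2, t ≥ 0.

Two free integrators in G(s): this is a type 2 system. Treating each term separately:
  • 8: tracked with zero error.
  • 10t^2: e_ss = 20/K_a with K_a=21600/19 → 19/1080.
Total e_ss = 19/1080.

19/1080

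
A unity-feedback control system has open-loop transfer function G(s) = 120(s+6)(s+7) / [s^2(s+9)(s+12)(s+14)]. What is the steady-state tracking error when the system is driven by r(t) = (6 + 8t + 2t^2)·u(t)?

G(s) has two factors of s in the denominator, so the system is type 2. Treating each term separately:
  • 6: tracked with zero error.
  • 8t: tracked with zero error.
  • 2t^2: e_ss = 4/K_a with K_a=10/3 → 1.2.
Total e_ss = 1.2.

1.2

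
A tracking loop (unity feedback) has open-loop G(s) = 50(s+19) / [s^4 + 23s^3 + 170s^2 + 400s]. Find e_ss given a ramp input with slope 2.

16/19

Lowest-order denominator term is 400s, so the open loop has 1 pole at the origin → type 1 system.
K_v = lim_{s→0} s·G(s) = 50·19 / 400 = 2.375.
e_ss = 2/K_v = 2/2.375 = 16/19.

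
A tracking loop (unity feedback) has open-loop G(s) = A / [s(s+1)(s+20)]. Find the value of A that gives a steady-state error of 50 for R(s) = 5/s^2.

One free integrator in G(s): this is a type 1 system.
K_v = lim_{s→0} s·G(s) = A / (1·20) = 0.05·A.
e_ss = 5/K_v = 50 ⇒ K_v = 0.1 ⇒ A = 0.1/0.05 = 2.

2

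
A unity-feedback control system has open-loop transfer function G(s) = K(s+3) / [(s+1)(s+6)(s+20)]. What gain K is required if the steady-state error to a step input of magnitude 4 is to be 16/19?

150

G(s) has no factors of s in the denominator, so the system is type 0.
K_p = lim_{s→0} G(s) = K·3 / (1·6·20) = 0.025·K.
e_ss = 4/(1 + K_p) = 16/19 ⇒ 1 + 0.025·K = 4.75 ⇒ K = 150.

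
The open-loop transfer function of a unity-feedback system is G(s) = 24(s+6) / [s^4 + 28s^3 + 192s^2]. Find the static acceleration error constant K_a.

0.75

Lowest-order denominator term is 192s^2, so the open loop has 2 poles at the origin → type 2 system.
K_a = lim_{s→0} s^2·G(s) = 24·6 / 192 = 0.75.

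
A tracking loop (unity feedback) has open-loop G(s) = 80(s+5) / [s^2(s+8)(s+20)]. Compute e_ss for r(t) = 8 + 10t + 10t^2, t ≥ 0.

Two free integrators in G(s): this is a type 2 system. Taking each input component in turn:
  • 8: tracked with zero error.
  • 10t: tracked with zero error.
  • 10t^2: e_ss = 20/K_a with K_a=2.5 → 8.
Total e_ss = 8.

8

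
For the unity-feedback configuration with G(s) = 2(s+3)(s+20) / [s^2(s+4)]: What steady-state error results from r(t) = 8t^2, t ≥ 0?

8/15

Two free integrators in G(s): this is a type 2 system.
K_a = lim_{s→0} s^2·G(s) = 2·3·20 / (4) = 30.
r(t) = 8t^2 gives R(s) = 16/s^3.
e_ss = 16/K_a = 16/30 = 8/15.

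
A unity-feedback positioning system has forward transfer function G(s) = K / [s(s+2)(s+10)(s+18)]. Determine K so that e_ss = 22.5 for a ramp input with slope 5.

80

System type = 1 (one pole at s=0).
K_v = lim_{s→0} s·G(s) = K / (2·10·18) = (1/360)·K.
e_ss = 5/K_v = 22.5 ⇒ K_v = 2/9 ⇒ K = (2/9)/(1/360) = 80.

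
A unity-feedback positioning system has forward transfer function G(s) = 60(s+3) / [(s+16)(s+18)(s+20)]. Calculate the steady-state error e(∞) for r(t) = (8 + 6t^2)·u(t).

infinity

System type = 0 (no poles at s=0). By superposition:
  • 8: e_ss = 8/(1+K_p) with K_p=1/32 → 256/33.
  • 6t^2: a type-0 system cannot track it, e_ss → ∞.
The unbounded component dominates.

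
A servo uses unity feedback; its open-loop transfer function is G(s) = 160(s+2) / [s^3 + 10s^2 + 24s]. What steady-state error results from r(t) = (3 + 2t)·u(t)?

Lowest-order denominator term is 24s, so the open loop has 1 pole at the origin → type 1 system. By superposition:
  • 3: tracked with zero error.
  • 2t: e_ss = 2/K_v with K_v=40/3 → 0.15.
Total e_ss = 0.15.

0.15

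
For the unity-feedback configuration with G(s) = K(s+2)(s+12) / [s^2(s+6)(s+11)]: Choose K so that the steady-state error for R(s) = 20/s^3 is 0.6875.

G(s) has two factors of s in the denominator, so the system is type 2.
K_a = lim_{s→0} s^2·G(s) = K·2·12 / (6·11) = (4/11)·K.
e_ss = 20/K_a = 0.6875 ⇒ K_a = 320/11 ⇒ K = (320/11)/(4/11) = 80.

80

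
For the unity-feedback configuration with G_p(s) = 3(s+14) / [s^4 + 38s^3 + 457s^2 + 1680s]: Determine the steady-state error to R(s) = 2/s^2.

Lowest-order denominator term is 1680s, so the open loop has 1 pole at the origin → type 1 system.
K_v = lim_{s→0} s·G_p(s) = 3·14 / 1680 = 0.025.
e_ss = 2/K_v = 2/0.025 = 80.

80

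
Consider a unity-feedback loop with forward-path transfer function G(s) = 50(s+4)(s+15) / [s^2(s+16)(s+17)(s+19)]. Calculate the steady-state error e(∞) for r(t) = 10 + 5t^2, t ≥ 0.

System type = 2 (two poles at s=0). By superposition:
  • 10: tracked with zero error.
  • 5t^2: e_ss = 10/K_a with K_a=375/646 → 1292/75.
Total e_ss = 1292/75.

1292/75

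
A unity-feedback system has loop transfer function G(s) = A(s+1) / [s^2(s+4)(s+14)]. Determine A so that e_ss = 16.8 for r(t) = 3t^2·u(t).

20

Two free integrators in G(s): this is a type 2 system.
K_a = lim_{s→0} s^2·G(s) = A·1 / (4·14) = (1/56)·A.
e_ss = 6/K_a = 16.8 ⇒ K_a = 5/14 ⇒ A = (5/14)/(1/56) = 20.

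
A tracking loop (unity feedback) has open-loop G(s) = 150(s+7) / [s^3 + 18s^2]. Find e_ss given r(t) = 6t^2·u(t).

Factoring s^2 from the denominator leaves a polynomial with constant term 18, so the system is type 2.
K_a = lim_{s→0} s^2·G(s) = 150·7 / 18 = 175/3.
r(t) = 6t^2 gives R(s) = 12/s^3.
e_ss = 12/K_a = 12/(175/3) = 36/175.

36/175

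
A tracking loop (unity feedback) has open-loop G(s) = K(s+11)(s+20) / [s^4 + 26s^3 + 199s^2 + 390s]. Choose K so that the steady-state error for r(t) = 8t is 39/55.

Factoring s from the denominator leaves a polynomial with constant term 390, so the system is type 1.
K_v = lim_{s→0} s·G(s) = K·11·20 / 390 = (22/39)·K.
e_ss = 8/K_v = 39/55 ⇒ K_v = 440/39 ⇒ K = (440/39)/(22/39) = 20.

20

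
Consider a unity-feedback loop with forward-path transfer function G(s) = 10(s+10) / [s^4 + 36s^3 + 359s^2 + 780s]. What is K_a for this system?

Lowest-order denominator term is 780s, so the open loop has 1 pole at the origin → type 1 system.
K_a = lim_{s→0} s^2·G(s) = 0 (the extra factor of s kills the finite limit).

0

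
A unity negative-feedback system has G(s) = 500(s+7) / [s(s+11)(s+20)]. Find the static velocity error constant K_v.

175/11

System type = 1 (one pole at s=0).
K_v = lim_{s→0} s·G(s) = 500·7 / (11·20) = 175/11.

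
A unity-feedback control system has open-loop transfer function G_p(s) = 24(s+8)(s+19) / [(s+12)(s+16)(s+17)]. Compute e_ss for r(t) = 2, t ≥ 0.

17/18

No free integrators in G_p(s): this is a type 0 system.
K_p = lim_{s→0} G_p(s) = 24·8·19 / (12·16·17) = 19/17.
e_ss = 2/(1 + K_p) = 2/(36/17) = 17/18.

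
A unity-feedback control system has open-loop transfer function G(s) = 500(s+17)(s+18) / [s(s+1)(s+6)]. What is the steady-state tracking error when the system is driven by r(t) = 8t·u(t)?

G(s) has one factor of s in the denominator, so the system is type 1.
K_v = lim_{s→0} s·G(s) = 500·17·18 / (1·6) = 25500.
e_ss = 8/K_v = 8/25500 = 2/6375.

2/6375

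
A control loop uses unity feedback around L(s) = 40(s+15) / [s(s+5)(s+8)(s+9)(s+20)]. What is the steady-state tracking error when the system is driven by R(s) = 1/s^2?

L(s) has one factor of s in the denominator, so the system is type 1.
K_v = lim_{s→0} s·L(s) = 40·15 / (5·8·9·20) = 1/12.
e_ss = 1/K_v = 1/(1/12) = 12.

12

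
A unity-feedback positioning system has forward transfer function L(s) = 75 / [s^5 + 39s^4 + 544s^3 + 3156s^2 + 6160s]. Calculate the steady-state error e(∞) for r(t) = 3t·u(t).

246.4

Factoring s from the denominator leaves a polynomial with constant term 6160, so the system is type 1.
K_v = lim_{s→0} s·L(s) = 75 / 6160 = 15/1232.
e_ss = 3/K_v = 3/(15/1232) = 246.4.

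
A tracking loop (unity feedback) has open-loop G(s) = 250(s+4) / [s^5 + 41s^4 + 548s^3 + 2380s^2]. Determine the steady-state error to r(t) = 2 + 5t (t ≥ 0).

0

The denominator has no term below 2380s^2 — 2 poles at s=0, type 2. Taking each input component in turn:
  • 2: tracked with zero error.
  • 5t: tracked with zero error.
Total e_ss = 0.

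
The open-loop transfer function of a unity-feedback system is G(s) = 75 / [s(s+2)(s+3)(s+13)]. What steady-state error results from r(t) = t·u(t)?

1.04

System type = 1 (one pole at s=0).
K_v = lim_{s→0} s·G(s) = 75 / (2·3·13) = 25/26.
e_ss = 1/K_v = 1/(25/26) = 1.04.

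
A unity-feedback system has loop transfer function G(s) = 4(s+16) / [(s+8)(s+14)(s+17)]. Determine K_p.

G(s) has no factors of s in the denominator, so the system is type 0.
K_p = lim_{s→0} G(s) = 4·16 / (8·14·17) = 4/119.

4/119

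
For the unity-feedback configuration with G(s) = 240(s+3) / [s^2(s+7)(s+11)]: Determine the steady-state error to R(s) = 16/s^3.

The open loop has two poles at the origin → type 2 system.
K_a = lim_{s→0} s^2·G(s) = 240·3 / (7·11) = 720/77.
r(t) = 8t^2 gives R(s) = 16/s^3.
e_ss = 16/K_a = 16/(720/77) = 77/45.

77/45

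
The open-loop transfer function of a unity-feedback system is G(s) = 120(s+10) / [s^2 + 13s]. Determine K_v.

1200/13

Factoring s from the denominator leaves a polynomial with constant term 13, so the system is type 1.
K_v = lim_{s→0} s·G(s) = 120·10 / 13 = 1200/13.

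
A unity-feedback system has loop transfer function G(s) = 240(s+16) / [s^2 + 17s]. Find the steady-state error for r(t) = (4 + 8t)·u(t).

17/480

Lowest-order denominator term is 17s, so the open loop has 1 pole at the origin → type 1 system. Taking each input component in turn:
  • 4: tracked with zero error.
  • 8t: e_ss = 8/K_v with K_v=3840/17 → 17/480.
Total e_ss = 17/480.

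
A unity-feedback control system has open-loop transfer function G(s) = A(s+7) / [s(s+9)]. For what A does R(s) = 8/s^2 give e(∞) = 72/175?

25

One free integrator in G(s): this is a type 1 system.
K_v = lim_{s→0} s·G(s) = A·7 / (9) = (7/9)·A.
e_ss = 8/K_v = 72/175 ⇒ K_v = 175/9 ⇒ A = (175/9)/(7/9) = 25.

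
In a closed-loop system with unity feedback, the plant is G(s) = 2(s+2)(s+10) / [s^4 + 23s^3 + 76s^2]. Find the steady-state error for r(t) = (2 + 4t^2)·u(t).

The denominator has no term below 76s^2 — 2 poles at s=0, type 2. Taking each input component in turn:
  • 2: tracked with zero error.
  • 4t^2: e_ss = 8/K_a with K_a=10/19 → 15.2.
Total e_ss = 15.2.

15.2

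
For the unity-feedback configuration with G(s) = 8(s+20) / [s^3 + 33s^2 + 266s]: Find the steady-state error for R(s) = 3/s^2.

Lowest-order denominator term is 266s, so the open loop has 1 pole at the origin → type 1 system.
K_v = lim_{s→0} s·G(s) = 8·20 / 266 = 80/133.
e_ss = 3/K_v = 3/(80/133) = 4.9875.

4.9875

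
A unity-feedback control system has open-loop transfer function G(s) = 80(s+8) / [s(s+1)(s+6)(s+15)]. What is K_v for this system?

64/9

System type = 1 (one pole at s=0).
K_v = lim_{s→0} s·G(s) = 80·8 / (1·6·15) = 64/9.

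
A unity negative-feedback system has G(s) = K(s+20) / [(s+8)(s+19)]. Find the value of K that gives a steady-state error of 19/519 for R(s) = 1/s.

The open loop has no poles at the origin → type 0 system.
K_p = lim_{s→0} G(s) = K·20 / (8·19) = (5/38)·K.
e_ss = 1/(1 + K_p) = 19/519 ⇒ 1 + (5/38)·K = 519/19 ⇒ K = 200.

200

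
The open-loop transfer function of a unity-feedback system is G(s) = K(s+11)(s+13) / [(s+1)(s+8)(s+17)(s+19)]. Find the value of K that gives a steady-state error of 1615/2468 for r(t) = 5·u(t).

120

System type = 0 (no poles at s=0).
K_p = lim_{s→0} G(s) = K·11·13 / (1·8·17·19) = (143/2584)·K.
e_ss = 5/(1 + K_p) = 1615/2468 ⇒ 1 + (143/2584)·K = 2468/323 ⇒ K = 120.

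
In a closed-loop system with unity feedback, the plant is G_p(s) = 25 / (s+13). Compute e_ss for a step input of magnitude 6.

39/19

System type = 0 (no poles at s=0).
K_p = lim_{s→0} G_p(s) = 25 / (13) = 25/13.
e_ss = 6/(1 + K_p) = 6/(38/13) = 39/19.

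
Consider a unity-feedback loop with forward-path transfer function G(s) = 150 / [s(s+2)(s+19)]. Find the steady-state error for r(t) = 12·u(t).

0

G(s) has one factor of s in the denominator, so the system is type 1.
A type-1 system has K_p = ∞, so it tracks a step input with zero steady-state error.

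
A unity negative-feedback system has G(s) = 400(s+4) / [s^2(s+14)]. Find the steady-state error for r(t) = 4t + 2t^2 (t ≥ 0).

System type = 2 (two poles at s=0). Treating each term separately:
  • 4t: tracked with zero error.
  • 2t^2: e_ss = 4/K_a with K_a=800/7 → 0.035.
Total e_ss = 0.035.

0.035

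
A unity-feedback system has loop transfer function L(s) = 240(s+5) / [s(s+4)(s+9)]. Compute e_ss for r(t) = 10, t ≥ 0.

0

System type = 1 (one pole at s=0).
K_p = ∞ for a type-1 system; e_ss to a step is zero.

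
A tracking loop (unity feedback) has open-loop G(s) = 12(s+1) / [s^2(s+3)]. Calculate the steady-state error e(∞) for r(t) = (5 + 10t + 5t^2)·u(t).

The open loop has two poles at the origin → type 2 system. By superposition:
  • 5: tracked with zero error.
  • 10t: tracked with zero error.
  • 5t^2: e_ss = 10/K_a with K_a=4 → 2.5.
Total e_ss = 2.5.

2.5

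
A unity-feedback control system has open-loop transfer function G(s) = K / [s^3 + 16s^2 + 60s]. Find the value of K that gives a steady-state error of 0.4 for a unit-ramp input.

150

Lowest-order denominator term is 60s, so the open loop has 1 pole at the origin → type 1 system.
K_v = lim_{s→0} s·G(s) = K / 60 = (1/60)·K.
e_ss = 1/K_v = 0.4 ⇒ K_v = 2.5 ⇒ K = 2.5/(1/60) = 150.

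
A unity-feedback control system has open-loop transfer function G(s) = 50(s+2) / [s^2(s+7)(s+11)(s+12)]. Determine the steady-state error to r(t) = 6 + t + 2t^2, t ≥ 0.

36.96

G(s) has two factors of s in the denominator, so the system is type 2. Taking each input component in turn:
  • 6: tracked with zero error.
  • t: tracked with zero error.
  • 2t^2: e_ss = 4/K_a with K_a=25/231 → 36.96.
Total e_ss = 36.96.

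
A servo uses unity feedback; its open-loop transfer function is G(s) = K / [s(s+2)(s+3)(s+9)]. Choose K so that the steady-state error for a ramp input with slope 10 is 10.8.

One free integrator in G(s): this is a type 1 system.
K_v = lim_{s→0} s·G(s) = K / (2·3·9) = (1/54)·K.
e_ss = 10/K_v = 10.8 ⇒ K_v = 25/27 ⇒ K = (25/27)/(1/54) = 50.

50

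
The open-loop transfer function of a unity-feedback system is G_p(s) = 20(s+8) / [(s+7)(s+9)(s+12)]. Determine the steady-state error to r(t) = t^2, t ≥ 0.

infinity

The open loop has no poles at the origin → type 0 system.
K_a = lim_{s→0} s^2·G_p(s) = 0; the steady-state error to this parabolic input grows without bound.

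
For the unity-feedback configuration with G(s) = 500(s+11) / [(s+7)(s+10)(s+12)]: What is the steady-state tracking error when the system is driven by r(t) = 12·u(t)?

G(s) has no factors of s in the denominator, so the system is type 0.
K_p = lim_{s→0} G(s) = 500·11 / (7·10·12) = 275/42.
e_ss = 12/(1 + K_p) = 12/(317/42) = 504/317.

504/317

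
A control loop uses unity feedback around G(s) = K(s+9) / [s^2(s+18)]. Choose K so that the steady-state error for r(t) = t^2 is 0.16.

Two free integrators in G(s): this is a type 2 system.
K_a = lim_{s→0} s^2·G(s) = K·9 / (18) = 0.5·K.
e_ss = 2/K_a = 0.16 ⇒ K_a = 12.5 ⇒ K = 12.5/0.5 = 25.

25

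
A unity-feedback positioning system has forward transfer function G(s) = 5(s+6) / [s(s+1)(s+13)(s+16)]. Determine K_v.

15/104

G(s) has one factor of s in the denominator, so the system is type 1.
K_v = lim_{s→0} s·G(s) = 5·6 / (1·13·16) = 15/104.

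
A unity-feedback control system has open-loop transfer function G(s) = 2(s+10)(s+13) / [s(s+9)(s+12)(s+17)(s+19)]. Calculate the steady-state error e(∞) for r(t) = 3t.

System type = 1 (one pole at s=0).
K_v = lim_{s→0} s·G(s) = 2·10·13 / (9·12·17·19) = 65/8721.
e_ss = 3/K_v = 3/(65/8721) = 26163/65.

26163/65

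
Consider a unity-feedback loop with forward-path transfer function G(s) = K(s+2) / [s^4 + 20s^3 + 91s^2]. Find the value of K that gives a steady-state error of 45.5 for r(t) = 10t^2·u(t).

Factoring s^2 from the denominator leaves a polynomial with constant term 91, so the system is type 2.
K_a = lim_{s→0} s^2·G(s) = K·2 / 91 = (2/91)·K.
e_ss = 20/K_a = 45.5 ⇒ K_a = 40/91 ⇒ K = (40/91)/(2/91) = 20.

20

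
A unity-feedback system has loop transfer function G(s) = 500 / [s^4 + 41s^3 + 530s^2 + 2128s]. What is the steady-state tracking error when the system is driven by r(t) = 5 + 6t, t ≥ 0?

The denominator has no term below 2128s — 1 pole at s=0, type 1. Taking each input component in turn:
  • 5: tracked with zero error.
  • 6t: e_ss = 6/K_v with K_v=125/532 → 25.536.
Total e_ss = 25.536.

25.536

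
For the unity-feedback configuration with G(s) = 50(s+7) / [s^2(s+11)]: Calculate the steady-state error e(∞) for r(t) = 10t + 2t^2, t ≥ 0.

22/175

System type = 2 (two poles at s=0). Taking each input component in turn:
  • 10t: tracked with zero error.
  • 2t^2: e_ss = 4/K_a with K_a=350/11 → 22/175.
Total e_ss = 22/175.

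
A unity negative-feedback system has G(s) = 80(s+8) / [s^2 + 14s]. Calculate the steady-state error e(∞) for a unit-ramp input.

7/320

Factoring s from the denominator leaves a polynomial with constant term 14, so the system is type 1.
K_v = lim_{s→0} s·G(s) = 80·8 / 14 = 320/7.
e_ss = 1/K_v = 1/(320/7) = 7/320.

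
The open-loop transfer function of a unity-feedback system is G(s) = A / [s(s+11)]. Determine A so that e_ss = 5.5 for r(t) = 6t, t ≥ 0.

12

G(s) has one factor of s in the denominator, so the system is type 1.
K_v = lim_{s→0} s·G(s) = A / (11) = (1/11)·A.
e_ss = 6/K_v = 5.5 ⇒ K_v = 12/11 ⇒ A = (12/11)/(1/11) = 12.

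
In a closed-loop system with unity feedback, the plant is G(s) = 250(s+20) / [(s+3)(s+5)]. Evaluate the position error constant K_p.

1000/3

G(s) has no factors of s in the denominator, so the system is type 0.
K_p = lim_{s→0} G(s) = 250·20 / (3·5) = 1000/3.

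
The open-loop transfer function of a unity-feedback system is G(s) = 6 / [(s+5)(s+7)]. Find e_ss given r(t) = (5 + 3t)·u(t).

infinity

The open loop has no poles at the origin → type 0 system. Treating each term separately:
  • 5: e_ss = 5/(1+K_p) with K_p=6/35 → 175/41.
  • 3t: a type-0 system cannot track it, e_ss → ∞.
The unbounded component dominates.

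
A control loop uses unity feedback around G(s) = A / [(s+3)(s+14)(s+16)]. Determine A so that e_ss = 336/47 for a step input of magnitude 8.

System type = 0 (no poles at s=0).
K_p = lim_{s→0} G(s) = A / (3·14·16) = (1/672)·A.
e_ss = 8/(1 + K_p) = 336/47 ⇒ 1 + (1/672)·A = 47/42 ⇒ A = 80.

80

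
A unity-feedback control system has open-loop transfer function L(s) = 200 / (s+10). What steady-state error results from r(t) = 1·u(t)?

1/21

The open loop has no poles at the origin → type 0 system.
K_p = lim_{s→0} L(s) = 200 / (10) = 20.
e_ss = 1/(1 + K_p) = 1/21.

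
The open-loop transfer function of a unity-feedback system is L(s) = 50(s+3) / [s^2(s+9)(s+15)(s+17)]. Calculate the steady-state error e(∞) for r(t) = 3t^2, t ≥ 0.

91.8

System type = 2 (two poles at s=0).
K_a = lim_{s→0} s^2·L(s) = 50·3 / (9·15·17) = 10/153.
r(t) = 3t^2 gives R(s) = 6/s^3.
e_ss = 6/K_a = 6/(10/153) = 91.8.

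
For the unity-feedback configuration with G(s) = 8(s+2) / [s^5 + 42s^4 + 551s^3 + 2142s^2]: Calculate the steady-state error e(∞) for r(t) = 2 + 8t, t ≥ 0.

0

The denominator has no term below 2142s^2 — 2 poles at s=0, type 2. Taking each input component in turn:
  • 2: tracked with zero error.
  • 8t: tracked with zero error.
Total e_ss = 0.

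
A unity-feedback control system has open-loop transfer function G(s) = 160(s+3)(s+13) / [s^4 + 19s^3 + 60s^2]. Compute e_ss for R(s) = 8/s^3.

Factoring s^2 from the denominator leaves a polynomial with constant term 60, so the system is type 2.
K_a = lim_{s→0} s^2·G(s) = 160·3·13 / 60 = 104.
r(t) = 4t^2 gives R(s) = 8/s^3.
e_ss = 8/K_a = 8/104 = 1/13.

1/13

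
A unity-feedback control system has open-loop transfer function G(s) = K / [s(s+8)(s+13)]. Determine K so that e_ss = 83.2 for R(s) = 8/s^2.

10

The open loop has one pole at the origin → type 1 system.
K_v = lim_{s→0} s·G(s) = K / (8·13) = (1/104)·K.
e_ss = 8/K_v = 83.2 ⇒ K_v = 5/52 ⇒ K = (5/52)/(1/104) = 10.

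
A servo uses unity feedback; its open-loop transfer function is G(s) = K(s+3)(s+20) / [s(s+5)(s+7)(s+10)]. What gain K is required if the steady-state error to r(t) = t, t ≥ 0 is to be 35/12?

One free integrator in G(s): this is a type 1 system.
K_v = lim_{s→0} s·G(s) = K·3·20 / (5·7·10) = (6/35)·K.
e_ss = 1/K_v = 35/12 ⇒ K_v = 12/35 ⇒ K = (12/35)/(6/35) = 2.

2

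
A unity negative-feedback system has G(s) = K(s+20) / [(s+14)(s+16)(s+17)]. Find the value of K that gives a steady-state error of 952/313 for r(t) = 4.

60

No free integrators in G(s): this is a type 0 system.
K_p = lim_{s→0} G(s) = K·20 / (14·16·17) = (5/952)·K.
e_ss = 4/(1 + K_p) = 952/313 ⇒ 1 + (5/952)·K = 313/238 ⇒ K = 60.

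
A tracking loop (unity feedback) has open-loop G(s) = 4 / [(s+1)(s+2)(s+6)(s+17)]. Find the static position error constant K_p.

1/51

The open loop has no poles at the origin → type 0 system.
K_p = lim_{s→0} G(s) = 4 / (1·2·6·17) = 1/51.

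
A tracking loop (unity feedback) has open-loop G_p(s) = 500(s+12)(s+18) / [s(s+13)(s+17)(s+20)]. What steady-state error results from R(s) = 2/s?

One free integrator in G_p(s): this is a type 1 system.
A type-1 system has K_p = ∞, so it tracks a step input with zero steady-state error.

0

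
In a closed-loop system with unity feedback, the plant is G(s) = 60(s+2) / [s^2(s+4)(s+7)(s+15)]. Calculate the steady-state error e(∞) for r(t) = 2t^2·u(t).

The open loop has two poles at the origin → type 2 system.
K_a = lim_{s→0} s^2·G(s) = 60·2 / (4·7·15) = 2/7.
r(t) = 2t^2 gives R(s) = 4/s^3.
e_ss = 4/K_a = 4/(2/7) = 14.

14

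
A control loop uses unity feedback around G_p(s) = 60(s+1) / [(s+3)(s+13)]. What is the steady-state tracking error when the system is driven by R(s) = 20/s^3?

System type = 0 (no poles at s=0).
K_a = lim_{s→0} s^2·G_p(s) = 0; the steady-state error to this parabolic input grows without bound.

infinity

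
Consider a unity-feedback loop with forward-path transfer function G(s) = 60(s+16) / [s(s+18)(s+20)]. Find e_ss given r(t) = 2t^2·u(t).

infinity

G(s) has one factor of s in the denominator, so the system is type 1.
For a type-1 system K_a = 0, so e_ss to a parabolic input is unbounded.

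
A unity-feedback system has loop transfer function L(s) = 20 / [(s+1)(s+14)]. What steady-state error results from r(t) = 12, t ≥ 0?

No free integrators in L(s): this is a type 0 system.
K_p = lim_{s→0} L(s) = 20 / (1·14) = 10/7.
e_ss = 12/(1 + K_p) = 12/(17/7) = 84/17.

84/17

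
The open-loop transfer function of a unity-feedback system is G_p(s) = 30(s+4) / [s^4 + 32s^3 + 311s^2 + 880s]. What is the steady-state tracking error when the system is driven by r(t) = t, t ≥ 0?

The denominator has no term below 880s — 1 pole at s=0, type 1.
K_v = lim_{s→0} s·G_p(s) = 30·4 / 880 = 3/22.
e_ss = 1/K_v = 1/(3/22) = 22/3.

22/3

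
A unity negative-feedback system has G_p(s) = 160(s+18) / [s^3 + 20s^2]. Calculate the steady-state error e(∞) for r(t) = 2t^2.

Factoring s^2 from the denominator leaves a polynomial with constant term 20, so the system is type 2.
K_a = lim_{s→0} s^2·G_p(s) = 160·18 / 20 = 144.
r(t) = 2t^2 gives R(s) = 4/s^3.
e_ss = 4/K_a = 4/144 = 1/36.

1/36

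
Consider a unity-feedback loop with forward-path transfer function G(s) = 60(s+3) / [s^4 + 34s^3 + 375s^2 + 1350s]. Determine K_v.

2/15

Factoring s from the denominator leaves a polynomial with constant term 1350, so the system is type 1.
K_v = lim_{s→0} s·G(s) = 60·3 / 1350 = 2/15.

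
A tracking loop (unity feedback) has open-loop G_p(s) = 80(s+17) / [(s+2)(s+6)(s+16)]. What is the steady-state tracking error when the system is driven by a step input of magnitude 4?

48/97

The open loop has no poles at the origin → type 0 system.
K_p = lim_{s→0} G_p(s) = 80·17 / (2·6·16) = 85/12.
e_ss = 4/(1 + K_p) = 4/(97/12) = 48/97.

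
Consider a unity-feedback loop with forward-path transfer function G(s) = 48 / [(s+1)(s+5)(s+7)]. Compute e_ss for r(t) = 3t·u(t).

No free integrators in G(s): this is a type 0 system.
K_v = lim_{s→0} s·G(s) = 0; the steady-state error to this ramp input grows without bound.

infinity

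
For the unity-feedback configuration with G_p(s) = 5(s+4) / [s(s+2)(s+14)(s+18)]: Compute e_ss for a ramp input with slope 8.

201.6

The open loop has one pole at the origin → type 1 system.
K_v = lim_{s→0} s·G_p(s) = 5·4 / (2·14·18) = 5/126.
e_ss = 8/K_v = 8/(5/126) = 201.6.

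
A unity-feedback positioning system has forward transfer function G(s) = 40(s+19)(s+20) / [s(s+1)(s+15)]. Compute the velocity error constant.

3040/3

The open loop has one pole at the origin → type 1 system.
K_v = lim_{s→0} s·G(s) = 40·19·20 / (1·15) = 3040/3.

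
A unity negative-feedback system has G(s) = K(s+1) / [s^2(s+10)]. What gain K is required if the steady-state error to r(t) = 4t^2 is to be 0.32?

250

System type = 2 (two poles at s=0).
K_a = lim_{s→0} s^2·G(s) = K·1 / (10) = 0.1·K.
e_ss = 8/K_a = 0.32 ⇒ K_a = 25 ⇒ K = 25/0.1 = 250.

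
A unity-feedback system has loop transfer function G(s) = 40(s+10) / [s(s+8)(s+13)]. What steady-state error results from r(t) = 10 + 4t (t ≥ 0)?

G(s) has one factor of s in the denominator, so the system is type 1. Treating each term separately:
  • 10: tracked with zero error.
  • 4t: e_ss = 4/K_v with K_v=50/13 → 1.04.
Total e_ss = 1.04.

1.04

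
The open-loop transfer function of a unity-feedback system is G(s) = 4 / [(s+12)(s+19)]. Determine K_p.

G(s) has no factors of s in the denominator, so the system is type 0.
K_p = lim_{s→0} G(s) = 4 / (12·19) = 1/57.

1/57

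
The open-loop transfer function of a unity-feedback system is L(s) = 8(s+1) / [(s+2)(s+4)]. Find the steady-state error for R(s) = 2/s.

L(s) has no factors of s in the denominator, so the system is type 0.
K_p = lim_{s→0} L(s) = 8·1 / (2·4) = 1.
e_ss = 2/(1 + K_p) = 2/2 = 1.

1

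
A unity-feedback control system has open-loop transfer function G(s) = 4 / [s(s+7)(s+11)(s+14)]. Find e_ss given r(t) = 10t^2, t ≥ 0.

System type = 1 (one pole at s=0).
K_a = lim_{s→0} s^2·G(s) = 0; the steady-state error to this parabolic input grows without bound.

infinity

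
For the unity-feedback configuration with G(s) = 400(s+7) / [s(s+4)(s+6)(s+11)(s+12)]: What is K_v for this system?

The open loop has one pole at the origin → type 1 system.
K_v = lim_{s→0} s·G(s) = 400·7 / (4·6·11·12) = 175/198.

175/198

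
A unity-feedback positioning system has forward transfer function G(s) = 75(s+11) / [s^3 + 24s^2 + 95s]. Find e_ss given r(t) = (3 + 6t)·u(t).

Lowest-order denominator term is 95s, so the open loop has 1 pole at the origin → type 1 system. Treating each term separately:
  • 3: tracked with zero error.
  • 6t: e_ss = 6/K_v with K_v=165/19 → 38/55.
Total e_ss = 38/55.

38/55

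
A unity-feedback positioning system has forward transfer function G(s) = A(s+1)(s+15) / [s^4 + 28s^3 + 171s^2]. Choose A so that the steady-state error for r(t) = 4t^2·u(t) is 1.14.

The denominator has no term below 171s^2 — 2 poles at s=0, type 2.
K_a = lim_{s→0} s^2·G(s) = A·1·15 / 171 = (5/57)·A.
e_ss = 8/K_a = 1.14 ⇒ K_a = 400/57 ⇒ A = (400/57)/(5/57) = 80.

80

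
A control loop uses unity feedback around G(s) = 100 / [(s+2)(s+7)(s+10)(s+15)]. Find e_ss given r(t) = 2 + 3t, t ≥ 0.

The open loop has no poles at the origin → type 0 system. By superposition:
  • 2: e_ss = 2/(1+K_p) with K_p=1/21 → 21/11.
  • 3t: a type-0 system cannot track it, e_ss → ∞.
The unbounded component dominates.

infinity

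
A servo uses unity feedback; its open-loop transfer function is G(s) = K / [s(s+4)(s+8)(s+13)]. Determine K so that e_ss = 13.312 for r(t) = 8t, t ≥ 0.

250

One free integrator in G(s): this is a type 1 system.
K_v = lim_{s→0} s·G(s) = K / (4·8·13) = (1/416)·K.
e_ss = 8/K_v = 13.312 ⇒ K_v = 125/208 ⇒ K = (125/208)/(1/416) = 250.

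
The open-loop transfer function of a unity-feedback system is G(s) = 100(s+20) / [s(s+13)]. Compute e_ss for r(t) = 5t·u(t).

The open loop has one pole at the origin → type 1 system.
K_v = lim_{s→0} s·G(s) = 100·20 / (13) = 2000/13.
e_ss = 5/K_v = 5/(2000/13) = 0.0325.

0.0325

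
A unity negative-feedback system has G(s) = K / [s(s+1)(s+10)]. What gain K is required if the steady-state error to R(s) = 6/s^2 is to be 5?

System type = 1 (one pole at s=0).
K_v = lim_{s→0} s·G(s) = K / (1·10) = 0.1·K.
e_ss = 6/K_v = 5 ⇒ K_v = 1.2 ⇒ K = 1.2/0.1 = 12.

12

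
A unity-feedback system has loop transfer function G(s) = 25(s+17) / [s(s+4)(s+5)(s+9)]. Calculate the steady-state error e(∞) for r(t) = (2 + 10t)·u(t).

72/17

The open loop has one pole at the origin → type 1 system. Treating each term separately:
  • 2: tracked with zero error.
  • 10t: e_ss = 10/K_v with K_v=85/36 → 72/17.
Total e_ss = 72/17.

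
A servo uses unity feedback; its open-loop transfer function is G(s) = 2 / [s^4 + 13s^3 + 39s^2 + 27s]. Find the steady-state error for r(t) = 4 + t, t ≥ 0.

Lowest-order denominator term is 27s, so the open loop has 1 pole at the origin → type 1 system. Treating each term separately:
  • 4: tracked with zero error.
  • t: e_ss = 1/K_v with K_v=2/27 → 13.5.
Total e_ss = 13.5.

13.5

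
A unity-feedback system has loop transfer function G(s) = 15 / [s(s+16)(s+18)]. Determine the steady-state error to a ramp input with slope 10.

192

One free integrator in G(s): this is a type 1 system.
K_v = lim_{s→0} s·G(s) = 15 / (16·18) = 5/96.
e_ss = 10/K_v = 10/(5/96) = 192.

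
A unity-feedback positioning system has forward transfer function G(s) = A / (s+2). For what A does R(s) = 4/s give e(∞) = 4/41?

80

System type = 0 (no poles at s=0).
K_p = lim_{s→0} G(s) = A / (2) = 0.5·A.
e_ss = 4/(1 + K_p) = 4/41 ⇒ 1 + 0.5·A = 41 ⇒ A = 80.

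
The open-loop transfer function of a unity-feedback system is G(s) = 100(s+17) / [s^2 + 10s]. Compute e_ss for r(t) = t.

1/170

The denominator has no term below 10s — 1 pole at s=0, type 1.
K_v = lim_{s→0} s·G(s) = 100·17 / 10 = 170.
e_ss = 1/K_v = 1/170.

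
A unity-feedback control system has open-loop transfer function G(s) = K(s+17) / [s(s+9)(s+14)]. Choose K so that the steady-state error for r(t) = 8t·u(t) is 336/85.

15

System type = 1 (one pole at s=0).
K_v = lim_{s→0} s·G(s) = K·17 / (9·14) = (17/126)·K.
e_ss = 8/K_v = 336/85 ⇒ K_v = 85/42 ⇒ K = (85/42)/(17/126) = 15.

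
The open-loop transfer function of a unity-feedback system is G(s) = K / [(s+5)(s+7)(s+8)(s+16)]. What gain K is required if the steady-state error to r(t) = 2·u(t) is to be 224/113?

System type = 0 (no poles at s=0).
K_p = lim_{s→0} G(s) = K / (5·7·8·16) = (1/4480)·K.
e_ss = 2/(1 + K_p) = 224/113 ⇒ 1 + (1/4480)·K = 113/112 ⇒ K = 40.

40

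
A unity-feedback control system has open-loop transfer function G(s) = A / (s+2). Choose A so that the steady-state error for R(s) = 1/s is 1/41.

80

The open loop has no poles at the origin → type 0 system.
K_p = lim_{s→0} G(s) = A / (2) = 0.5·A.
e_ss = 1/(1 + K_p) = 1/41 ⇒ 1 + 0.5·A = 41 ⇒ A = 80.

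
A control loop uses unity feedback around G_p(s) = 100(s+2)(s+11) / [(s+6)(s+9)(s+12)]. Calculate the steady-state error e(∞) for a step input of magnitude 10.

405/178

The open loop has no poles at the origin → type 0 system.
K_p = lim_{s→0} G_p(s) = 100·2·11 / (6·9·12) = 275/81.
e_ss = 10/(1 + K_p) = 10/(356/81) = 405/178.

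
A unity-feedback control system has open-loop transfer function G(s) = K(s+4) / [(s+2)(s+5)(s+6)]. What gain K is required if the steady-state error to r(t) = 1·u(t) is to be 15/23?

System type = 0 (no poles at s=0).
K_p = lim_{s→0} G(s) = K·4 / (2·5·6) = (1/15)·K.
e_ss = 1/(1 + K_p) = 15/23 ⇒ 1 + (1/15)·K = 23/15 ⇒ K = 8.

8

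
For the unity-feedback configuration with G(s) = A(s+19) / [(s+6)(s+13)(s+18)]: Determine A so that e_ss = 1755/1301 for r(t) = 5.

G(s) has no factors of s in the denominator, so the system is type 0.
K_p = lim_{s→0} G(s) = A·19 / (6·13·18) = (19/1404)·A.
e_ss = 5/(1 + K_p) = 1755/1301 ⇒ 1 + (19/1404)·A = 1301/351 ⇒ A = 200.

200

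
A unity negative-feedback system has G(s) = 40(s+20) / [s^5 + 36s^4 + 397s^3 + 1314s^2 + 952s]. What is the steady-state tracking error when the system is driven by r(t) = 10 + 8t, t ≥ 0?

The denominator has no term below 952s — 1 pole at s=0, type 1. By superposition:
  • 10: tracked with zero error.
  • 8t: e_ss = 8/K_v with K_v=100/119 → 9.52.
Total e_ss = 9.52.

9.52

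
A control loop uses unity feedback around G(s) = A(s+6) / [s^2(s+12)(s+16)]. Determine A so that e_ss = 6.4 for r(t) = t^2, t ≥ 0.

10

Two free integrators in G(s): this is a type 2 system.
K_a = lim_{s→0} s^2·G(s) = A·6 / (12·16) = (1/32)·A.
e_ss = 2/K_a = 6.4 ⇒ K_a = 0.3125 ⇒ A = 0.3125/(1/32) = 10.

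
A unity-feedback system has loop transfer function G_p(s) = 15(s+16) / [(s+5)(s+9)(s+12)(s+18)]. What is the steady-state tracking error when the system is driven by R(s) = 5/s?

405/83

The open loop has no poles at the origin → type 0 system.
K_p = lim_{s→0} G_p(s) = 15·16 / (5·9·12·18) = 2/81.
e_ss = 5/(1 + K_p) = 5/(83/81) = 405/83.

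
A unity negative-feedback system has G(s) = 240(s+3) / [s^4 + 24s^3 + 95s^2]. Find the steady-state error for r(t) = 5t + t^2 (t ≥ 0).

The denominator has no term below 95s^2 — 2 poles at s=0, type 2. Treating each term separately:
  • 5t: tracked with zero error.
  • t^2: e_ss = 2/K_a with K_a=144/19 → 19/72.
Total e_ss = 19/72.

19/72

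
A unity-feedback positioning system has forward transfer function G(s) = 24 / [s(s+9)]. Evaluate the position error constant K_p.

K_p = lim_{s→0} G(s); with 1 pole at the origin the limit diverges, so K_p = ∞.

infinity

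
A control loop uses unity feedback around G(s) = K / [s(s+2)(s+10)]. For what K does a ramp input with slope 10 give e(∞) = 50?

4

The open loop has one pole at the origin → type 1 system.
K_v = lim_{s→0} s·G(s) = K / (2·10) = 0.05·K.
e_ss = 10/K_v = 50 ⇒ K_v = 0.2 ⇒ K = 0.2/0.05 = 4.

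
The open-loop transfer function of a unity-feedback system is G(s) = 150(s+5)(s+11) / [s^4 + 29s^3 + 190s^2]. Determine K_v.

K_v = lim_{s→0} s·G(s); with 2 poles at the origin the limit diverges, so K_v = ∞.

infinity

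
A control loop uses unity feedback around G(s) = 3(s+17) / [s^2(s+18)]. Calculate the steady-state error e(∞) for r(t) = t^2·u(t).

System type = 2 (two poles at s=0).
K_a = lim_{s→0} s^2·G(s) = 3·17 / (18) = 17/6.
r(t) = t^2 gives R(s) = 2/s^3.
e_ss = 2/K_a = 2/(17/6) = 12/17.

12/17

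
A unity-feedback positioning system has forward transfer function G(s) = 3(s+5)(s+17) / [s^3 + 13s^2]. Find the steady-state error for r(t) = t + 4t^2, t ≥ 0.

Factoring s^2 from the denominator leaves a polynomial with constant term 13, so the system is type 2. Treating each term separately:
  • t: tracked with zero error.
  • 4t^2: e_ss = 8/K_a with K_a=255/13 → 104/255.
Total e_ss = 104/255.

104/255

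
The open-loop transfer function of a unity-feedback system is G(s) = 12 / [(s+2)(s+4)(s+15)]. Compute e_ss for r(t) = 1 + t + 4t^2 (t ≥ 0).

The open loop has no poles at the origin → type 0 system. Taking each input component in turn:
  • 1: e_ss = 1/(1+K_p) with K_p=0.1 → 10/11.
  • t: a type-0 system cannot track it, e_ss → ∞.
  • 4t^2: a type-0 system cannot track it, e_ss → ∞.
The unbounded component dominates.

infinity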